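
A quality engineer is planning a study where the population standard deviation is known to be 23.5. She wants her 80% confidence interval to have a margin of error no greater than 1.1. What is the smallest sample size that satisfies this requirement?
n ≥ 751

For margin E ≤ 1.1:
n ≥ (z* · σ / E)²
n ≥ (1.282 · 23.5 / 1.1)²
n ≥ 750.11

Minimum n = 751 (rounding up)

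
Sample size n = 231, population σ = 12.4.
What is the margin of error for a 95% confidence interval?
Margin of error = 1.60

Margin of error = z* · σ/√n
= 1.960 · 12.4/√231
= 1.960 · 12.4/15.1987
= 1.60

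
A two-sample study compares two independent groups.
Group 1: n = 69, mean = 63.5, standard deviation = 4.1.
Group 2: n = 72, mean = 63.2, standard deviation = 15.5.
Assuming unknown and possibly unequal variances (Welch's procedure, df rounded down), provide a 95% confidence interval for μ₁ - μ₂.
(-3.47, 4.07)

Difference: x̄₁ - x̄₂ = 0.30
SE = √(s₁²/n₁ + s₂²/n₂) = √(4.1²/69 + 15.5²/72) = 1.8922
df = 81.29 → 81 (Welch–Satterthwaite, rounded down)
t* = 1.990

CI: 0.30 ± 1.990 · 1.8922 = 0.30 ± 3.77 = (-3.47, 4.07)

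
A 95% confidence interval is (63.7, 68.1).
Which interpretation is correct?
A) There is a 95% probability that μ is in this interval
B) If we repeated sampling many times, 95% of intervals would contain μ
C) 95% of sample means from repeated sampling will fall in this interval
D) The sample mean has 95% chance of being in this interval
B

A) Wrong — μ is fixed; the randomness lives in the interval, not in μ.
B) Correct — this is the frequentist long-run coverage interpretation.
C) Wrong — coverage applies to intervals containing μ, not to future x̄ values.
D) Wrong — x̄ is observed and sits in the interval by construction.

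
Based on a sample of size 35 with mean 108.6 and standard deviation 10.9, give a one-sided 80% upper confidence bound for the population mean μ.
μ ≤ 110.17

Upper bound (one-sided):
t* = 0.852 (one-sided for 80%)
Upper bound = x̄ + t* · s/√n = 108.6 + 0.852 · 10.9/√35 = 110.17

We are 80% confident that μ ≤ 110.17.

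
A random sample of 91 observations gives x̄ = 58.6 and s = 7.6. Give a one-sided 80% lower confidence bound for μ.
μ ≥ 57.93

Lower bound (one-sided):
t* = 0.846 (one-sided for 80%)
Lower bound = x̄ - t* · s/√n = 58.6 - 0.846 · 7.6/√91 = 57.93

We are 80% confident that μ ≥ 57.93.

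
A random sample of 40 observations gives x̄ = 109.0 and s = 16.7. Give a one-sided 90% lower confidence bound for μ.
μ ≥ 105.56

Lower bound (one-sided):
t* = 1.304 (one-sided for 90%)
Lower bound = x̄ - t* · s/√n = 109.0 - 1.304 · 16.7/√40 = 105.56

We are 90% confident that μ ≥ 105.56.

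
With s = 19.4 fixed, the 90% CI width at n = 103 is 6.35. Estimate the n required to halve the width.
n ≈ 412

CI width ∝ 1/√n
To reduce width by factor 2, need √n to grow by 2 → need 2² = 4 times as many samples.

Current: n = 103, width = 6.35
New: n = 412, width ≈ 3.15

Width reduced by factor of 6.35/3.15 = 2.02.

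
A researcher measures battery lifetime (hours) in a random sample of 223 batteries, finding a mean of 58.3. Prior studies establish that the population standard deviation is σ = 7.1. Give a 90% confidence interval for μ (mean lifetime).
(57.52, 59.08)

z-interval (σ known):
z* = 1.645 for 90% confidence

Margin of error = z* · σ/√n = 1.645 · 7.1/√223 = 0.78

CI: (58.3 - 0.78, 58.3 + 0.78) = (57.52, 59.08)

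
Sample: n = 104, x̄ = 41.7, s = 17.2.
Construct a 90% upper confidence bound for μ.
μ ≤ 43.88

Upper bound (one-sided):
t* = 1.290 (one-sided for 90%)
Upper bound = x̄ + t* · s/√n = 41.7 + 1.290 · 17.2/√104 = 43.88

We are 90% confident that μ ≤ 43.88.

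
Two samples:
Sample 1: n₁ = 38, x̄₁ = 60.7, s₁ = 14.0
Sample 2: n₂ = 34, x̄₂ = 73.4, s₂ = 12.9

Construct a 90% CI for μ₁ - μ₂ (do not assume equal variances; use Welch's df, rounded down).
(-17.99, -7.41)

Difference: x̄₁ - x̄₂ = -12.70
SE = √(s₁²/n₁ + s₂²/n₂) = √(14.0²/38 + 12.9²/34) = 3.1705
df = 69.93 → 69 (Welch–Satterthwaite, rounded down)
t* = 1.667

CI: -12.70 ± 1.667 · 3.1705 = -12.70 ± 5.29 = (-17.99, -7.41)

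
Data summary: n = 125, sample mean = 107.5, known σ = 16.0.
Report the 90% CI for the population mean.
(105.15, 109.85)

z-interval (σ known):
z* = 1.645 for 90% confidence

Margin of error = z* · σ/√n = 1.645 · 16.0/√125 = 2.35

CI: (107.5 - 2.35, 107.5 + 2.35) = (105.15, 109.85)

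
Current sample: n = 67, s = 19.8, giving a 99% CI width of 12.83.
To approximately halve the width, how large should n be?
n ≈ 268

CI width ∝ 1/√n
To reduce width by factor 2, need √n to grow by 2 → need 2² = 4 times as many samples.

Current: n = 67, width = 12.83
New: n = 268, width ≈ 6.27

Width reduced by factor of 12.83/6.27 = 2.05.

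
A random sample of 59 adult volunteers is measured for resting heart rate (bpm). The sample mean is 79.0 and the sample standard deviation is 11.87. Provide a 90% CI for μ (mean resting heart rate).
(76.42, 81.58)

t-interval (σ unknown):
df = n - 1 = 58
t* = 1.672 for 90% confidence

Margin of error = t* · s/√n = 1.672 · 11.87/√59 = 2.58

CI: (76.42, 81.58)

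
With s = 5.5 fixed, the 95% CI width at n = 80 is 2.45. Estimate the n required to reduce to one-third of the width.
n ≈ 720

CI width ∝ 1/√n
To reduce width by factor 3, need √n to grow by 3 → need 3² = 9 times as many samples.

Current: n = 80, width = 2.45
New: n = 720, width ≈ 0.80

Width reduced by factor of 2.45/0.80 = 3.06.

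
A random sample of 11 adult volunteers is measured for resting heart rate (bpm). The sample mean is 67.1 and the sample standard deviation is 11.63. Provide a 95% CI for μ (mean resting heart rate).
(59.29, 74.91)

t-interval (σ unknown):
df = n - 1 = 10
t* = 2.228 for 95% confidence

Margin of error = t* · s/√n = 2.228 · 11.63/√11 = 7.81

CI: (59.29, 74.91)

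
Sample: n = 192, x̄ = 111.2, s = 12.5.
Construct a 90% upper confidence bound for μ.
μ ≤ 112.36

Upper bound (one-sided):
t* = 1.286 (one-sided for 90%)
Upper bound = x̄ + t* · s/√n = 111.2 + 1.286 · 12.5/√192 = 112.36

We are 90% confident that μ ≤ 112.36.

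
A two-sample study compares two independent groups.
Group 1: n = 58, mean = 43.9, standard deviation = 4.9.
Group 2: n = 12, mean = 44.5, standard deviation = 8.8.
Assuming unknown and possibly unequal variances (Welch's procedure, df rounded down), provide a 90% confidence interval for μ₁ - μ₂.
(-5.27, 4.07)

Difference: x̄₁ - x̄₂ = -0.60
SE = √(s₁²/n₁ + s₂²/n₂) = √(4.9²/58 + 8.8²/12) = 2.6206
df = 12.45 → 12 (Welch–Satterthwaite, rounded down)
t* = 1.782

CI: -0.60 ± 1.782 · 2.6206 = -0.60 ± 4.67 = (-5.27, 4.07)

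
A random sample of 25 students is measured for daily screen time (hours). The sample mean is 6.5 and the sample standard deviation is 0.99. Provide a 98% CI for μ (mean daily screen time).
(6.01, 6.99)

t-interval (σ unknown):
df = n - 1 = 24
t* = 2.492 for 98% confidence

Margin of error = t* · s/√n = 2.492 · 0.99/√25 = 0.49

CI: (6.01, 6.99)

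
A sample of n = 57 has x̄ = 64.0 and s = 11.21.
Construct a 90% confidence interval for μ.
(61.52, 66.48)

t-interval (σ unknown):
df = n - 1 = 56
t* = 1.673 for 90% confidence

Margin of error = t* · s/√n = 1.673 · 11.21/√57 = 2.48

CI: (61.52, 66.48)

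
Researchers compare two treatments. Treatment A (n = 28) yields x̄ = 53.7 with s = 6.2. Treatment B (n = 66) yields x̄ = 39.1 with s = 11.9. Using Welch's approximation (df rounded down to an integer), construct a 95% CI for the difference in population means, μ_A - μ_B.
(10.87, 18.33)

Difference: x̄₁ - x̄₂ = 14.60
SE = √(s₁²/n₁ + s₂²/n₂) = √(6.2²/28 + 11.9²/66) = 1.8758
df = 88.03 → 88 (Welch–Satterthwaite, rounded down)
t* = 1.987

CI: 14.60 ± 1.987 · 1.8758 = 14.60 ± 3.73 = (10.87, 18.33)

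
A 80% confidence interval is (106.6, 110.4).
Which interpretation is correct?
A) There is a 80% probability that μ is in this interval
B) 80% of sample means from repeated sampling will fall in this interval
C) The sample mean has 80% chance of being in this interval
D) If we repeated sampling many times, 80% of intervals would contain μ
D

A) Wrong — μ is fixed; the randomness lives in the interval, not in μ.
B) Wrong — coverage applies to intervals containing μ, not to future x̄ values.
C) Wrong — x̄ is observed and sits in the interval by construction.
D) Correct — this is the frequentist long-run coverage interpretation.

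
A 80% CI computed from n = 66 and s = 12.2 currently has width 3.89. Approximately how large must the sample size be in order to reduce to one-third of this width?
n ≈ 594

CI width ∝ 1/√n
To reduce width by factor 3, need √n to grow by 3 → need 3² = 9 times as many samples.

Current: n = 66, width = 3.89
New: n = 594, width ≈ 1.28

Width reduced by factor of 3.89/1.28 = 3.04.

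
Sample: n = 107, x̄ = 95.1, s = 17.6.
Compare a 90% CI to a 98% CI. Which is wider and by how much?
98% CI is wider by 2.39

df = 106
90% CI: t* = 1.659, (92.28, 97.92), width = 2 · t* · s/√n = 5.65
98% CI: t* = 2.362, (91.08, 99.12), width = 2 · t* · s/√n = 8.04

The 98% CI is wider by 8.04 - 5.65 = 2.39.
Higher confidence requires a wider interval.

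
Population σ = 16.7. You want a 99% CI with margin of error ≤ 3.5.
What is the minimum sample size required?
n ≥ 152

For margin E ≤ 3.5:
n ≥ (z* · σ / E)²
n ≥ (2.576 · 16.7 / 3.5)²
n ≥ 151.07

Minimum n = 152 (rounding up)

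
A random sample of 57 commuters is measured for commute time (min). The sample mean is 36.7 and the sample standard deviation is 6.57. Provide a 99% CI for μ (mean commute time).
(34.38, 39.02)

t-interval (σ unknown):
df = n - 1 = 56
t* = 2.667 for 99% confidence

Margin of error = t* · s/√n = 2.667 · 6.57/√57 = 2.32

CI: (34.38, 39.02)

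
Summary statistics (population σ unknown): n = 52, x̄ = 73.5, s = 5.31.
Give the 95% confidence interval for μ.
(72.02, 74.98)

t-interval (σ unknown):
df = n - 1 = 51
t* = 2.008 for 95% confidence

Margin of error = t* · s/√n = 2.008 · 5.31/√52 = 1.48

CI: (72.02, 74.98)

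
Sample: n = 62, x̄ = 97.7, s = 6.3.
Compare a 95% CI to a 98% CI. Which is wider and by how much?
98% CI is wider by 0.62

df = 61
95% CI: t* = 2.000, (96.10, 99.30), width = 2 · t* · s/√n = 3.20
98% CI: t* = 2.389, (95.79, 99.61), width = 2 · t* · s/√n = 3.82

The 98% CI is wider by 3.82 - 3.20 = 0.62.
Higher confidence requires a wider interval.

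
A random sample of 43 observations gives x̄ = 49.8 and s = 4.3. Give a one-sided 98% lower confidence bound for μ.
μ ≥ 48.41

Lower bound (one-sided):
t* = 2.120 (one-sided for 98%)
Lower bound = x̄ - t* · s/√n = 49.8 - 2.120 · 4.3/√43 = 48.41

We are 98% confident that μ ≥ 48.41.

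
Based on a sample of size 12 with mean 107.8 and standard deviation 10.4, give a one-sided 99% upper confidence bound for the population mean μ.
μ ≤ 115.96

Upper bound (one-sided):
t* = 2.718 (one-sided for 99%)
Upper bound = x̄ + t* · s/√n = 107.8 + 2.718 · 10.4/√12 = 115.96

We are 99% confident that μ ≤ 115.96.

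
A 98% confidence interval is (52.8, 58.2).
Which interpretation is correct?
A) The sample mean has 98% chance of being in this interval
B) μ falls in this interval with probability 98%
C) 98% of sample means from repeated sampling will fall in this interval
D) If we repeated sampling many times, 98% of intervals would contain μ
D

A) Wrong — x̄ is observed and sits in the interval by construction.
B) Wrong — μ is fixed; the randomness lives in the interval, not in μ.
C) Wrong — coverage applies to intervals containing μ, not to future x̄ values.
D) Correct — this is the frequentist long-run coverage interpretation.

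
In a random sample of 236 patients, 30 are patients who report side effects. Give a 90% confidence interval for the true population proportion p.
(0.091, 0.163)

Proportion CI:
p̂ = 30/236 = 0.12712
SE = √(p̂(1-p̂)/n) = √(0.12712 · 0.87288 / 236) = 0.02168

z* = 1.645
Margin = z* · SE = 1.645 · 0.02168 = 0.0357

CI: 0.12712 ± 0.0357 = (0.091, 0.163)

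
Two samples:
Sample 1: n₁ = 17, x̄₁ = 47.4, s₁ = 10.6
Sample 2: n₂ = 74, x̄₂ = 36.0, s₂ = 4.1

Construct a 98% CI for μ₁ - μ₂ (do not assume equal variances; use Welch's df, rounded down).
(4.69, 18.11)

Difference: x̄₁ - x̄₂ = 11.40
SE = √(s₁²/n₁ + s₂²/n₂) = √(10.6²/17 + 4.1²/74) = 2.6147
df = 17.11 → 17 (Welch–Satterthwaite, rounded down)
t* = 2.567

CI: 11.40 ± 2.567 · 2.6147 = 11.40 ± 6.71 = (4.69, 18.11)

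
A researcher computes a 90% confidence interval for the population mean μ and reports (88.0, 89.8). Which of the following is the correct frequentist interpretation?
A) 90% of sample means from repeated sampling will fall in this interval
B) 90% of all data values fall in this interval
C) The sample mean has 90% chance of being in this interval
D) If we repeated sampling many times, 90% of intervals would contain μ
D

A) Wrong — coverage applies to intervals containing μ, not to future x̄ values.
B) Wrong — a CI is about the parameter μ, not individual data values.
C) Wrong — x̄ is observed and sits in the interval by construction.
D) Correct — this is the frequentist long-run coverage interpretation.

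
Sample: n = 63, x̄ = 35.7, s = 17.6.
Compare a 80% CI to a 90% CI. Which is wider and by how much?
90% CI is wider by 1.67

df = 62
80% CI: t* = 1.295, (32.83, 38.57), width = 2 · t* · s/√n = 5.74
90% CI: t* = 1.670, (32.00, 39.40), width = 2 · t* · s/√n = 7.41

The 90% CI is wider by 7.41 - 5.74 = 1.67.
Higher confidence requires a wider interval.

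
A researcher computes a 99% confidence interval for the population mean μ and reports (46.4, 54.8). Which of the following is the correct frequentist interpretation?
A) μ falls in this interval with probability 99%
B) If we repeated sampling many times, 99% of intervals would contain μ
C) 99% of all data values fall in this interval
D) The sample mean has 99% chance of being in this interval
B

A) Wrong — μ is fixed; the randomness lives in the interval, not in μ.
B) Correct — this is the frequentist long-run coverage interpretation.
C) Wrong — a CI is about the parameter μ, not individual data values.
D) Wrong — x̄ is observed and sits in the interval by construction.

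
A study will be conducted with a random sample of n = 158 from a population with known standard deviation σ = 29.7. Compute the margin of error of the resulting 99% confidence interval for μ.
Margin of error = 6.09

Margin of error = z* · σ/√n
= 2.576 · 29.7/√158
= 2.576 · 29.7/12.5698
= 6.09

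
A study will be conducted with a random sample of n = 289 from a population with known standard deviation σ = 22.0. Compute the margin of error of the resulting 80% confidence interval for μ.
Margin of error = 1.66

Margin of error = z* · σ/√n
= 1.282 · 22.0/√289
= 1.282 · 22.0/17.0000
= 1.66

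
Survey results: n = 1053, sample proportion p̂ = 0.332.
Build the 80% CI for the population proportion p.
(0.313, 0.351)

Proportion CI:
SE = √(p̂(1-p̂)/n) = √(0.332 · 0.668 / 1053) = 0.01451

z* = 1.282
Margin = z* · SE = 1.282 · 0.01451 = 0.0186

CI: 0.332 ± 0.0186 = (0.313, 0.351)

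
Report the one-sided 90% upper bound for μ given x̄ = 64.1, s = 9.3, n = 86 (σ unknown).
μ ≤ 65.40

Upper bound (one-sided):
t* = 1.292 (one-sided for 90%)
Upper bound = x̄ + t* · s/√n = 64.1 + 1.292 · 9.3/√86 = 65.40

We are 90% confident that μ ≤ 65.40.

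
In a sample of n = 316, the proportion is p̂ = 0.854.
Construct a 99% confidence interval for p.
(0.803, 0.905)

Proportion CI:
SE = √(p̂(1-p̂)/n) = √(0.854 · 0.146 / 316) = 0.01986

z* = 2.576
Margin = z* · SE = 2.576 · 0.01986 = 0.0512

CI: 0.854 ± 0.0512 = (0.803, 0.905)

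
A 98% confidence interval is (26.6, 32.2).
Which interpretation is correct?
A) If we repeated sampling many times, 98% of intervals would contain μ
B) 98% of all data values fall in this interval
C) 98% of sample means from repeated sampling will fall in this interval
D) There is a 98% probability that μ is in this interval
A

A) Correct — this is the frequentist long-run coverage interpretation.
B) Wrong — a CI is about the parameter μ, not individual data values.
C) Wrong — coverage applies to intervals containing μ, not to future x̄ values.
D) Wrong — μ is fixed; the randomness lives in the interval, not in μ.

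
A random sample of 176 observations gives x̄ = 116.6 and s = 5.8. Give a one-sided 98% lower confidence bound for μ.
μ ≥ 115.70

Lower bound (one-sided):
t* = 2.069 (one-sided for 98%)
Lower bound = x̄ - t* · s/√n = 116.6 - 2.069 · 5.8/√176 = 115.70

We are 98% confident that μ ≥ 115.70.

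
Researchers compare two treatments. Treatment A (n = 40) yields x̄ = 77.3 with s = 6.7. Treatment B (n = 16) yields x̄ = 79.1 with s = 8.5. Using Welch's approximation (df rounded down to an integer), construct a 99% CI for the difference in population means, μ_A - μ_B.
(-8.49, 4.89)

Difference: x̄₁ - x̄₂ = -1.80
SE = √(s₁²/n₁ + s₂²/n₂) = √(6.7²/40 + 8.5²/16) = 2.3744
df = 22.84 → 22 (Welch–Satterthwaite, rounded down)
t* = 2.819

CI: -1.80 ± 2.819 · 2.3744 = -1.80 ± 6.69 = (-8.49, 4.89)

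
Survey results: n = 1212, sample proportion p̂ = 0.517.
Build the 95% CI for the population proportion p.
(0.489, 0.545)

Proportion CI:
SE = √(p̂(1-p̂)/n) = √(0.517 · 0.483 / 1212) = 0.01435

z* = 1.960
Margin = z* · SE = 1.960 · 0.01435 = 0.0281

CI: 0.517 ± 0.0281 = (0.489, 0.545)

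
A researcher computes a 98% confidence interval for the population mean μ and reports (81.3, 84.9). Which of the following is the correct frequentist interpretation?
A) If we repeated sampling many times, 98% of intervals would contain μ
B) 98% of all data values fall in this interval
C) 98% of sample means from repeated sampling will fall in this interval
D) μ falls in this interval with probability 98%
A

A) Correct — this is the frequentist long-run coverage interpretation.
B) Wrong — a CI is about the parameter μ, not individual data values.
C) Wrong — coverage applies to intervals containing μ, not to future x̄ values.
D) Wrong — μ is fixed; the randomness lives in the interval, not in μ.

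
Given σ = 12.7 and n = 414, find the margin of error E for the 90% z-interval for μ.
Margin of error = 1.03

Margin of error = z* · σ/√n
= 1.645 · 12.7/√414
= 1.645 · 12.7/20.3470
= 1.03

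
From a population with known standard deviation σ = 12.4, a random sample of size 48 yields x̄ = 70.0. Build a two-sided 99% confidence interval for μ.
(65.39, 74.61)

z-interval (σ known):
z* = 2.576 for 99% confidence

Margin of error = z* · σ/√n = 2.576 · 12.4/√48 = 4.61

CI: (70.0 - 4.61, 70.0 + 4.61) = (65.39, 74.61)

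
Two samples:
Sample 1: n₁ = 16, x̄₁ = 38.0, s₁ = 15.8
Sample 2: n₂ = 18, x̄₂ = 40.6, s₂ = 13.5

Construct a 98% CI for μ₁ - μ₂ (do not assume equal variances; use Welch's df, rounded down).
(-15.09, 9.89)

Difference: x̄₁ - x̄₂ = -2.60
SE = √(s₁²/n₁ + s₂²/n₂) = √(15.8²/16 + 13.5²/18) = 5.0722
df = 29.74 → 29 (Welch–Satterthwaite, rounded down)
t* = 2.462

CI: -2.60 ± 2.462 · 5.0722 = -2.60 ± 12.49 = (-15.09, 9.89)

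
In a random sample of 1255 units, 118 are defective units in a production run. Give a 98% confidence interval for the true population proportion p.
(0.075, 0.113)

Proportion CI:
p̂ = 118/1255 = 0.09402
SE = √(p̂(1-p̂)/n) = √(0.09402 · 0.90598 / 1255) = 0.00824

z* = 2.326
Margin = z* · SE = 2.326 · 0.00824 = 0.0192

CI: 0.09402 ± 0.0192 = (0.075, 0.113)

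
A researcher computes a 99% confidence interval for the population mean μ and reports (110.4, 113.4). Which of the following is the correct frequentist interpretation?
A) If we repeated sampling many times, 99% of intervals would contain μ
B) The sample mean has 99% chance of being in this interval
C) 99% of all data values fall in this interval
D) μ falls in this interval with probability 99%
A

A) Correct — this is the frequentist long-run coverage interpretation.
B) Wrong — x̄ is observed and sits in the interval by construction.
C) Wrong — a CI is about the parameter μ, not individual data values.
D) Wrong — μ is fixed; the randomness lives in the interval, not in μ.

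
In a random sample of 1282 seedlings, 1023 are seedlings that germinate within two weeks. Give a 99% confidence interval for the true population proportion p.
(0.769, 0.827)

Proportion CI:
p̂ = 1023/1282 = 0.79797
SE = √(p̂(1-p̂)/n) = √(0.79797 · 0.20203 / 1282) = 0.01121

z* = 2.576
Margin = z* · SE = 2.576 · 0.01121 = 0.0289

CI: 0.79797 ± 0.0289 = (0.769, 0.827)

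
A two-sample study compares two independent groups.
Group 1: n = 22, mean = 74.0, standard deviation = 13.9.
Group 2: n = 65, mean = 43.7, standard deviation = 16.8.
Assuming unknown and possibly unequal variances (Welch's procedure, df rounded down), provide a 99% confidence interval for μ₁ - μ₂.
(20.54, 40.06)

Difference: x̄₁ - x̄₂ = 30.30
SE = √(s₁²/n₁ + s₂²/n₂) = √(13.9²/22 + 16.8²/65) = 3.6228
df = 43.42 → 43 (Welch–Satterthwaite, rounded down)
t* = 2.695

CI: 30.30 ± 2.695 · 3.6228 = 30.30 ± 9.76 = (20.54, 40.06)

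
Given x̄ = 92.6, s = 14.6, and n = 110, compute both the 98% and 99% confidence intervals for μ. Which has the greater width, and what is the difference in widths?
99% CI is wider by 0.73

df = 109
98% CI: t* = 2.361, (89.31, 95.89), width = 2 · t* · s/√n = 6.57
99% CI: t* = 2.622, (88.95, 96.25), width = 2 · t* · s/√n = 7.30

The 99% CI is wider by 7.30 - 6.57 = 0.73.
Higher confidence requires a wider interval.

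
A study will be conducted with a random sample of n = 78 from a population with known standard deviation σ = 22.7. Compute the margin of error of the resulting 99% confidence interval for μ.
Margin of error = 6.62

Margin of error = z* · σ/√n
= 2.576 · 22.7/√78
= 2.576 · 22.7/8.8318
= 6.62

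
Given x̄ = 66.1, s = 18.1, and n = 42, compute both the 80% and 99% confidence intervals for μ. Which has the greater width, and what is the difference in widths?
99% CI is wider by 7.81

df = 41
80% CI: t* = 1.303, (62.46, 69.74), width = 2 · t* · s/√n = 7.28
99% CI: t* = 2.701, (58.56, 73.64), width = 2 · t* · s/√n = 15.09

The 99% CI is wider by 15.09 - 7.28 = 7.81.
Higher confidence requires a wider interval.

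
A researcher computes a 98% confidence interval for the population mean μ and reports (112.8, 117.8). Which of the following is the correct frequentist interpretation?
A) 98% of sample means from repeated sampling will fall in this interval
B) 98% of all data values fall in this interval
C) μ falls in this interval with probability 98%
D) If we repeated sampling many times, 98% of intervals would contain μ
D

A) Wrong — coverage applies to intervals containing μ, not to future x̄ values.
B) Wrong — a CI is about the parameter μ, not individual data values.
C) Wrong — μ is fixed; the randomness lives in the interval, not in μ.
D) Correct — this is the frequentist long-run coverage interpretation.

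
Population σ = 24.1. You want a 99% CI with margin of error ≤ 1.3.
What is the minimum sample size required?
n ≥ 2281

For margin E ≤ 1.3:
n ≥ (z* · σ / E)²
n ≥ (2.576 · 24.1 / 1.3)²
n ≥ 2280.55

Minimum n = 2281 (rounding up)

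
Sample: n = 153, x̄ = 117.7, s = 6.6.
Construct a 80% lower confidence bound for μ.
μ ≥ 117.25

Lower bound (one-sided):
t* = 0.844 (one-sided for 80%)
Lower bound = x̄ - t* · s/√n = 117.7 - 0.844 · 6.6/√153 = 117.25

We are 80% confident that μ ≥ 117.25.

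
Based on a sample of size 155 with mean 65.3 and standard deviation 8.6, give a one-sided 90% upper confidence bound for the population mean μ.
μ ≤ 66.19

Upper bound (one-sided):
t* = 1.287 (one-sided for 90%)
Upper bound = x̄ + t* · s/√n = 65.3 + 1.287 · 8.6/√155 = 66.19

We are 90% confident that μ ≤ 66.19.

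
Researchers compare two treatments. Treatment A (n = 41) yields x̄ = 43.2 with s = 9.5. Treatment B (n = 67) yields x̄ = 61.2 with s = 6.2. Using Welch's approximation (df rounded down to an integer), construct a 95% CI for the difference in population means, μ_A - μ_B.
(-21.33, -14.67)

Difference: x̄₁ - x̄₂ = -18.00
SE = √(s₁²/n₁ + s₂²/n₂) = √(9.5²/41 + 6.2²/67) = 1.6658
df = 61.05 → 61 (Welch–Satterthwaite, rounded down)
t* = 2.000

CI: -18.00 ± 2.000 · 1.6658 = -18.00 ± 3.33 = (-21.33, -14.67)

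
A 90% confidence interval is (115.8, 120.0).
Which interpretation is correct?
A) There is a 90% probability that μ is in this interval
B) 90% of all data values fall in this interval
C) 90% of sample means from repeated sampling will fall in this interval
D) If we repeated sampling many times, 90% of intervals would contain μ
D

A) Wrong — μ is fixed; the randomness lives in the interval, not in μ.
B) Wrong — a CI is about the parameter μ, not individual data values.
C) Wrong — coverage applies to intervals containing μ, not to future x̄ values.
D) Correct — this is the frequentist long-run coverage interpretation.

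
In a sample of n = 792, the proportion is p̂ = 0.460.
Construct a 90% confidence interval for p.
(0.431, 0.489)

Proportion CI:
SE = √(p̂(1-p̂)/n) = √(0.460 · 0.540 / 792) = 0.01771

z* = 1.645
Margin = z* · SE = 1.645 · 0.01771 = 0.0291

CI: 0.460 ± 0.0291 = (0.431, 0.489)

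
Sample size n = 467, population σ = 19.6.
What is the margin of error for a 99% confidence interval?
Margin of error = 2.34

Margin of error = z* · σ/√n
= 2.576 · 19.6/√467
= 2.576 · 19.6/21.6102
= 2.34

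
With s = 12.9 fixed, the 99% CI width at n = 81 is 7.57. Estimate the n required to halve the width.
n ≈ 324

CI width ∝ 1/√n
To reduce width by factor 2, need √n to grow by 2 → need 2² = 4 times as many samples.

Current: n = 81, width = 7.57
New: n = 324, width ≈ 3.71

Width reduced by factor of 7.57/3.71 = 2.04.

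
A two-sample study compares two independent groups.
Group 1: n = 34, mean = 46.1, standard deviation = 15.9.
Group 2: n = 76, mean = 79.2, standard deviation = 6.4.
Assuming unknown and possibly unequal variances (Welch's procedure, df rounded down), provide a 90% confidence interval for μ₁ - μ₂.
(-37.86, -28.34)

Difference: x̄₁ - x̄₂ = -33.10
SE = √(s₁²/n₁ + s₂²/n₂) = √(15.9²/34 + 6.4²/76) = 2.8239
df = 37.87 → 37 (Welch–Satterthwaite, rounded down)
t* = 1.687

CI: -33.10 ± 1.687 · 2.8239 = -33.10 ± 4.76 = (-37.86, -28.34)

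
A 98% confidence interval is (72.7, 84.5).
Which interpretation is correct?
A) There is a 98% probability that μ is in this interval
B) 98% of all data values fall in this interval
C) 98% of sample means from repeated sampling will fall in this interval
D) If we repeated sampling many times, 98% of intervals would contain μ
D

A) Wrong — μ is fixed; the randomness lives in the interval, not in μ.
B) Wrong — a CI is about the parameter μ, not individual data values.
C) Wrong — coverage applies to intervals containing μ, not to future x̄ values.
D) Correct — this is the frequentist long-run coverage interpretation.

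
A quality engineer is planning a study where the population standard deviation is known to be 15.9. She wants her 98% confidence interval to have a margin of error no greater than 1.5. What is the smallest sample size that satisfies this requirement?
n ≥ 608

For margin E ≤ 1.5:
n ≥ (z* · σ / E)²
n ≥ (2.326 · 15.9 / 1.5)²
n ≥ 607.90

Minimum n = 608 (rounding up)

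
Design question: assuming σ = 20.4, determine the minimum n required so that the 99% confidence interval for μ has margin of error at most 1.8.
n ≥ 853

For margin E ≤ 1.8:
n ≥ (z* · σ / E)²
n ≥ (2.576 · 20.4 / 1.8)²
n ≥ 852.33

Minimum n = 853 (rounding up)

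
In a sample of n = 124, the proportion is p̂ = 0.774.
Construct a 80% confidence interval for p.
(0.726, 0.822)

Proportion CI:
SE = √(p̂(1-p̂)/n) = √(0.774 · 0.226 / 124) = 0.03756

z* = 1.282
Margin = z* · SE = 1.282 · 0.03756 = 0.0482

CI: 0.774 ± 0.0482 = (0.726, 0.822)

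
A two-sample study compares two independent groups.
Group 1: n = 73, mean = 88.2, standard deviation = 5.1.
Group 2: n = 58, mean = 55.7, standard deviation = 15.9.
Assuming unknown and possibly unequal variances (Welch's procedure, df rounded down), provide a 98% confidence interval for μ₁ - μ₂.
(27.32, 37.68)

Difference: x̄₁ - x̄₂ = 32.50
SE = √(s₁²/n₁ + s₂²/n₂) = √(5.1²/73 + 15.9²/58) = 2.1714
df = 66.35 → 66 (Welch–Satterthwaite, rounded down)
t* = 2.384

CI: 32.50 ± 2.384 · 2.1714 = 32.50 ± 5.18 = (27.32, 37.68)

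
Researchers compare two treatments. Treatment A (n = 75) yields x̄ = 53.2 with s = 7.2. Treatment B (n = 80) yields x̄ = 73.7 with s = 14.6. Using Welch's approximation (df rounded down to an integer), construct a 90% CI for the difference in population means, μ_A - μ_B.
(-23.54, -17.46)

Difference: x̄₁ - x̄₂ = -20.50
SE = √(s₁²/n₁ + s₂²/n₂) = √(7.2²/75 + 14.6²/80) = 1.8319
df = 116.90 → 116 (Welch–Satterthwaite, rounded down)
t* = 1.658

CI: -20.50 ± 1.658 · 1.8319 = -20.50 ± 3.04 = (-23.54, -17.46)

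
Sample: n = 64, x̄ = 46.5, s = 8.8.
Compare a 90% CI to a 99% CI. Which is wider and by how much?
99% CI is wider by 2.17

df = 63
90% CI: t* = 1.669, (44.66, 48.34), width = 2 · t* · s/√n = 3.67
99% CI: t* = 2.656, (43.58, 49.42), width = 2 · t* · s/√n = 5.84

The 99% CI is wider by 5.84 - 3.67 = 2.17.
Higher confidence requires a wider interval.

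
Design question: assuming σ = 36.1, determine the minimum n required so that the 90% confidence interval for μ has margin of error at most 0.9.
n ≥ 4354

For margin E ≤ 0.9:
n ≥ (z* · σ / E)²
n ≥ (1.645 · 36.1 / 0.9)²
n ≥ 4353.73

Minimum n = 4354 (rounding up)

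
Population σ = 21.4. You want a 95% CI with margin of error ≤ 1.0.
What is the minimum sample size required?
n ≥ 1760

For margin E ≤ 1.0:
n ≥ (z* · σ / E)²
n ≥ (1.960 · 21.4 / 1.0)²
n ≥ 1759.30

Minimum n = 1760 (rounding up)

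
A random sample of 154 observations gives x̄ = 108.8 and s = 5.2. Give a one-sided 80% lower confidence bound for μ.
μ ≥ 108.45

Lower bound (one-sided):
t* = 0.844 (one-sided for 80%)
Lower bound = x̄ - t* · s/√n = 108.8 - 0.844 · 5.2/√154 = 108.45

We are 80% confident that μ ≥ 108.45.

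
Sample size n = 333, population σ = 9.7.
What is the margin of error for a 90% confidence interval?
Margin of error = 0.87

Margin of error = z* · σ/√n
= 1.645 · 9.7/√333
= 1.645 · 9.7/18.2483
= 0.87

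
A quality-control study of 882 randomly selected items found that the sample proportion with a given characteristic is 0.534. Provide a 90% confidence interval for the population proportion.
(0.506, 0.562)

Proportion CI:
SE = √(p̂(1-p̂)/n) = √(0.534 · 0.466 / 882) = 0.01680

z* = 1.645
Margin = z* · SE = 1.645 · 0.01680 = 0.0276

CI: 0.534 ± 0.0276 = (0.506, 0.562)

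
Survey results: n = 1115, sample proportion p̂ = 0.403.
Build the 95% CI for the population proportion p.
(0.374, 0.432)

Proportion CI:
SE = √(p̂(1-p̂)/n) = √(0.403 · 0.597 / 1115) = 0.01469

z* = 1.960
Margin = z* · SE = 1.960 · 0.01469 = 0.0288

CI: 0.403 ± 0.0288 = (0.374, 0.432)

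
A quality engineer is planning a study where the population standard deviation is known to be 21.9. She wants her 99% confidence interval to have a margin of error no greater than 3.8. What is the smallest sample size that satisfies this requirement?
n ≥ 221

For margin E ≤ 3.8:
n ≥ (z* · σ / E)²
n ≥ (2.576 · 21.9 / 3.8)²
n ≥ 220.40

Minimum n = 221 (rounding up)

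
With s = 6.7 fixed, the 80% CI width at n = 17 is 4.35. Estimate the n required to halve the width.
n ≈ 68

CI width ∝ 1/√n
To reduce width by factor 2, need √n to grow by 2 → need 2² = 4 times as many samples.

Current: n = 17, width = 4.35
New: n = 68, width ≈ 2.10

Width reduced by factor of 4.35/2.10 = 2.07.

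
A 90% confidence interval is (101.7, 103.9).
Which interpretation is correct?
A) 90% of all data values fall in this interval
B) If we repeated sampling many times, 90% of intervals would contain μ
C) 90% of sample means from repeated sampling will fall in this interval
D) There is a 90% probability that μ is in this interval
B

A) Wrong — a CI is about the parameter μ, not individual data values.
B) Correct — this is the frequentist long-run coverage interpretation.
C) Wrong — coverage applies to intervals containing μ, not to future x̄ values.
D) Wrong — μ is fixed; the randomness lives in the interval, not in μ.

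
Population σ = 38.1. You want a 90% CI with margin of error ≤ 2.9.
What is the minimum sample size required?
n ≥ 468

For margin E ≤ 2.9:
n ≥ (z* · σ / E)²
n ≥ (1.645 · 38.1 / 2.9)²
n ≥ 467.07

Minimum n = 468 (rounding up)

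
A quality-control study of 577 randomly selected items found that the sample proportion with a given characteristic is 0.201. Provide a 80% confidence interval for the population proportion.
(0.180, 0.222)

Proportion CI:
SE = √(p̂(1-p̂)/n) = √(0.201 · 0.799 / 577) = 0.01668

z* = 1.282
Margin = z* · SE = 1.282 · 0.01668 = 0.0214

CI: 0.201 ± 0.0214 = (0.180, 0.222)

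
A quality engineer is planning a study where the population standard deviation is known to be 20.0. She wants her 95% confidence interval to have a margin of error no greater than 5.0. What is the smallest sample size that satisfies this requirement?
n ≥ 62

For margin E ≤ 5.0:
n ≥ (z* · σ / E)²
n ≥ (1.960 · 20.0 / 5.0)²
n ≥ 61.47

Minimum n = 62 (rounding up)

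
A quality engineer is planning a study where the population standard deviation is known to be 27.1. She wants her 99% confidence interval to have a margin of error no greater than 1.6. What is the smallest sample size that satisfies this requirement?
n ≥ 1904

For margin E ≤ 1.6:
n ≥ (z* · σ / E)²
n ≥ (2.576 · 27.1 / 1.6)²
n ≥ 1903.66

Minimum n = 1904 (rounding up)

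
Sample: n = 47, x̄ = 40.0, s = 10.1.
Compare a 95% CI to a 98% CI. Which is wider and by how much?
98% CI is wider by 1.17

df = 46
95% CI: t* = 2.013, (37.03, 42.97), width = 2 · t* · s/√n = 5.93
98% CI: t* = 2.410, (36.45, 43.55), width = 2 · t* · s/√n = 7.10

The 98% CI is wider by 7.10 - 5.93 = 1.17.
Higher confidence requires a wider interval.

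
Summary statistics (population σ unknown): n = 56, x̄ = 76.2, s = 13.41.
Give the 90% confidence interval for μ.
(73.20, 79.20)

t-interval (σ unknown):
df = n - 1 = 55
t* = 1.673 for 90% confidence

Margin of error = t* · s/√n = 1.673 · 13.41/√56 = 3.00

CI: (73.20, 79.20)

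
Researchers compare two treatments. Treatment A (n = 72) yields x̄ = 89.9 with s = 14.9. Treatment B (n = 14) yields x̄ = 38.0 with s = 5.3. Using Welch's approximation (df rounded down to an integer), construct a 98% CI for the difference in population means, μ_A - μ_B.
(46.50, 57.30)

Difference: x̄₁ - x̄₂ = 51.90
SE = √(s₁²/n₁ + s₂²/n₂) = √(14.9²/72 + 5.3²/14) = 2.2561
df = 58.40 → 58 (Welch–Satterthwaite, rounded down)
t* = 2.392

CI: 51.90 ± 2.392 · 2.2561 = 51.90 ± 5.40 = (46.50, 57.30)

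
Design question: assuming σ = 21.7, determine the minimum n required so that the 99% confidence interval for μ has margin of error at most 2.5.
n ≥ 500

For margin E ≤ 2.5:
n ≥ (z* · σ / E)²
n ≥ (2.576 · 21.7 / 2.5)²
n ≥ 499.96

Minimum n = 500 (rounding up)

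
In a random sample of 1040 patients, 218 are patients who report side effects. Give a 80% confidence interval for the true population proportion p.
(0.193, 0.226)

Proportion CI:
p̂ = 218/1040 = 0.20962
SE = √(p̂(1-p̂)/n) = √(0.20962 · 0.79038 / 1040) = 0.01262

z* = 1.282
Margin = z* · SE = 1.282 · 0.01262 = 0.0162

CI: 0.20962 ± 0.0162 = (0.193, 0.226)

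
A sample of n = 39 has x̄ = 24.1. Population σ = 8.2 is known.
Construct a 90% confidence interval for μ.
(21.94, 26.26)

z-interval (σ known):
z* = 1.645 for 90% confidence

Margin of error = z* · σ/√n = 1.645 · 8.2/√39 = 2.16

CI: (24.1 - 2.16, 24.1 + 2.16) = (21.94, 26.26)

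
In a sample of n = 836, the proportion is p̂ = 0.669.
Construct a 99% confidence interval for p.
(0.627, 0.711)

Proportion CI:
SE = √(p̂(1-p̂)/n) = √(0.669 · 0.331 / 836) = 0.01628

z* = 2.576
Margin = z* · SE = 2.576 · 0.01628 = 0.0419

CI: 0.669 ± 0.0419 = (0.627, 0.711)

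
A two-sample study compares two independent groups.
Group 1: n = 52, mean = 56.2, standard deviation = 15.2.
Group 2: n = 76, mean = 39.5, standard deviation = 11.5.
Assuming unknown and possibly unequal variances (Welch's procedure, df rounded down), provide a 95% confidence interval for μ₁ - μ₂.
(11.76, 21.64)

Difference: x̄₁ - x̄₂ = 16.70
SE = √(s₁²/n₁ + s₂²/n₂) = √(15.2²/52 + 11.5²/76) = 2.4866
df = 89.44 → 89 (Welch–Satterthwaite, rounded down)
t* = 1.987

CI: 16.70 ± 1.987 · 2.4866 = 16.70 ± 4.94 = (11.76, 21.64)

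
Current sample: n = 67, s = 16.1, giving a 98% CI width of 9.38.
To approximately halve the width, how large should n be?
n ≈ 268

CI width ∝ 1/√n
To reduce width by factor 2, need √n to grow by 2 → need 2² = 4 times as many samples.

Current: n = 67, width = 9.38
New: n = 268, width ≈ 4.60

Width reduced by factor of 9.38/4.60 = 2.04.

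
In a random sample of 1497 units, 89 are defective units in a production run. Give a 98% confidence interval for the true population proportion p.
(0.045, 0.074)

Proportion CI:
p̂ = 89/1497 = 0.05945
SE = √(p̂(1-p̂)/n) = √(0.05945 · 0.94055 / 1497) = 0.00611

z* = 2.326
Margin = z* · SE = 2.326 · 0.00611 = 0.0142

CI: 0.05945 ± 0.0142 = (0.045, 0.074)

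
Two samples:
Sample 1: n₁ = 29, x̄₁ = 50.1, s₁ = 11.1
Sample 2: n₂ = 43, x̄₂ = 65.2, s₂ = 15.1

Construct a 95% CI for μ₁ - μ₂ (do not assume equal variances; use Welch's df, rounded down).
(-21.27, -8.93)

Difference: x̄₁ - x̄₂ = -15.10
SE = √(s₁²/n₁ + s₂²/n₂) = √(11.1²/29 + 15.1²/43) = 3.0905
df = 69.42 → 69 (Welch–Satterthwaite, rounded down)
t* = 1.995

CI: -15.10 ± 1.995 · 3.0905 = -15.10 ± 6.17 = (-21.27, -8.93)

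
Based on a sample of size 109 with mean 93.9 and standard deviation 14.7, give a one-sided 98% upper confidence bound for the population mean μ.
μ ≤ 96.83

Upper bound (one-sided):
t* = 2.079 (one-sided for 98%)
Upper bound = x̄ + t* · s/√n = 93.9 + 2.079 · 14.7/√109 = 96.83

We are 98% confident that μ ≤ 96.83.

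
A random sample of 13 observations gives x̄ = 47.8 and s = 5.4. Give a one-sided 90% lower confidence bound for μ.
μ ≥ 45.77

Lower bound (one-sided):
t* = 1.356 (one-sided for 90%)
Lower bound = x̄ - t* · s/√n = 47.8 - 1.356 · 5.4/√13 = 45.77

We are 90% confident that μ ≥ 45.77.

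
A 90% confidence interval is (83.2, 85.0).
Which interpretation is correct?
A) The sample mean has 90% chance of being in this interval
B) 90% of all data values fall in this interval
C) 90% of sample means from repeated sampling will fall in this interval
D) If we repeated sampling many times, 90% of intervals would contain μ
D

A) Wrong — x̄ is observed and sits in the interval by construction.
B) Wrong — a CI is about the parameter μ, not individual data values.
C) Wrong — coverage applies to intervals containing μ, not to future x̄ values.
D) Correct — this is the frequentist long-run coverage interpretation.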